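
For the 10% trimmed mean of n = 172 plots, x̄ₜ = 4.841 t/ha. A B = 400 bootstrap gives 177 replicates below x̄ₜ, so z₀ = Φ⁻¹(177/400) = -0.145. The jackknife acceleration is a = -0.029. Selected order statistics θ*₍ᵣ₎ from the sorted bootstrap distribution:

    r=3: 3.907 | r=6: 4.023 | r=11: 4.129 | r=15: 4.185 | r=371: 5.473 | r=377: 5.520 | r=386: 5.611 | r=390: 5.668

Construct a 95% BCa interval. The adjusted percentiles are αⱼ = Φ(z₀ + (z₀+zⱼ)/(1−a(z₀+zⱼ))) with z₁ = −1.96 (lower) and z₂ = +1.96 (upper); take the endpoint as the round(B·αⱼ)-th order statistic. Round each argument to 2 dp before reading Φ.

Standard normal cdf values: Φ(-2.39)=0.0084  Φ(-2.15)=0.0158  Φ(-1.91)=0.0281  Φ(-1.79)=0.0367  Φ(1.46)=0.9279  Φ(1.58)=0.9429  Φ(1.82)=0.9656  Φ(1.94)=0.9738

Lower: z₀ + z₁ = -0.145 + (-1.960) = -2.105; 1 − a(z₀+z₁) = 1 − (-0.029)(-2.105) = 0.9390; argument = -0.145 + (-2.105)/0.9390 = -2.3869 → -2.39.
α₁ = Φ(-2.39) = 0.0084; rank = round(400 × 0.0084) = 3; θ*₍3₎ = 3.907.
Upper: z₀ + z₂ = 1.815; 1 − a(z₀+z₂) = 1.0526; argument = 1.5792 → 1.58; α₂ = 0.9429; rank = 377; θ*₍377₎ = 5.520.

(3.907, 5.520)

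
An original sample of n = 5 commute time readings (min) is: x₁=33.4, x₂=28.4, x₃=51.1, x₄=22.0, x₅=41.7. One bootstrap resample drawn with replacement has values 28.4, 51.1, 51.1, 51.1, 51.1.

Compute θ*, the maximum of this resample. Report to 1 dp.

θ* = 51.1

Maximum = 51.1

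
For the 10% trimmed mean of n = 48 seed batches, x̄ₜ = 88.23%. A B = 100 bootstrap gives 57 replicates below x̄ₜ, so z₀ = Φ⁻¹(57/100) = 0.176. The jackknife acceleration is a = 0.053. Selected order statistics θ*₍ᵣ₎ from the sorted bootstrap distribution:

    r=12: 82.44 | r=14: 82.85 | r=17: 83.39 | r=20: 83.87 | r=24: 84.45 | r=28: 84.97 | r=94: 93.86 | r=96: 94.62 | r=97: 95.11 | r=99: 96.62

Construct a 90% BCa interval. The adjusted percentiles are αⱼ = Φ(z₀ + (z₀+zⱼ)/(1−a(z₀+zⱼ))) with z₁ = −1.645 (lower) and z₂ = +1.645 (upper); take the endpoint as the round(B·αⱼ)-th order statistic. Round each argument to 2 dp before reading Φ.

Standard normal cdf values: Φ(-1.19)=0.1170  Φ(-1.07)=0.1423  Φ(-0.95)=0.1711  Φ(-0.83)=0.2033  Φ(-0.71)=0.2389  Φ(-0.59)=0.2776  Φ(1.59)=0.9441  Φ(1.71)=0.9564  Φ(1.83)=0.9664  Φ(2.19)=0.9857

(82.44, 96.62)

Lower: z₀ + z₁ = 0.176 + (-1.645) = -1.469; 1 − a(z₀+z₁) = 1 − (0.053)(-1.469) = 1.0779; argument = 0.176 + (-1.469)/1.0779 = -1.1869 → -1.19.
α₁ = Φ(-1.19) = 0.1170; rank = round(100 × 0.1170) = 12; θ*₍12₎ = 82.44.
Upper: z₀ + z₂ = 1.821; 1 − a(z₀+z₂) = 0.9035; argument = 2.1915 → 2.19; α₂ = 0.9857; rank = 99; θ*₍99₎ = 96.62.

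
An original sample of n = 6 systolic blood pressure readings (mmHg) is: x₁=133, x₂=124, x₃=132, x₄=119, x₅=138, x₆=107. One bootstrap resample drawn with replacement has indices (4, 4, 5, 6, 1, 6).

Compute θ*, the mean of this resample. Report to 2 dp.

Resample values: 119, 119, 138, 107, 133, 107.
Mean = (119 + 119 + 138 + 107 + 133 + 107) / 6 = 723.0 / 6 = 120.50

θ* = 120.50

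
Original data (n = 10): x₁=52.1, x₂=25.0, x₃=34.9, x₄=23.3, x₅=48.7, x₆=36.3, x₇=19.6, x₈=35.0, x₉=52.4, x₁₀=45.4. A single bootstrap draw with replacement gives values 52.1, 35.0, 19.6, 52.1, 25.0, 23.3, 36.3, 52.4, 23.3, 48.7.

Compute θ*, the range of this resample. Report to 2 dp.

θ* = 32.80

Range = 52.4 − 19.6 = 32.80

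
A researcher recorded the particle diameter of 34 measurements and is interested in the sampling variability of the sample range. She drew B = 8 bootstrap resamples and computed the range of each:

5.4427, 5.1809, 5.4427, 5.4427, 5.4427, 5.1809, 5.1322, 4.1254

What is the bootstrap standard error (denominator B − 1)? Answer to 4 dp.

Bootstrap SE is the standard deviation of the 8 replicate ranges.
Mean of replicates: (5.4427 + 5.1809 + 5.4427 + 5.4427 + 5.4427 + 5.1809 + 5.1322 + 4.1254) / 8 = 41.39020 / 8 = 5.17378
Sum of squared deviations: (+0.26893)² + (+0.00713)² + (+0.26893)² + (+0.26893)² + (+0.26893)² + (+0.00713)² + (−0.04157)² + (−1.04838)² = 1.39020
Variance = 1.39020 / 7 = 0.19860
SE* = √0.19860

SE* = 0.4456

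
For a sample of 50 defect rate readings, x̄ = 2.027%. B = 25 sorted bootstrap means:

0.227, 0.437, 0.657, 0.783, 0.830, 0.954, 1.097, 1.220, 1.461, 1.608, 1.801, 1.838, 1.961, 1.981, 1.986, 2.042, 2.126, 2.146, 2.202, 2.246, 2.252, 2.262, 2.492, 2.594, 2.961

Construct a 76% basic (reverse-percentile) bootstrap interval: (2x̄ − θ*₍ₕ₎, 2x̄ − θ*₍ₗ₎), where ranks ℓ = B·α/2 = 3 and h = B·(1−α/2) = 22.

(1.792, 3.397)

Percentile endpoints at ranks 3 and 22: θ*₍3₎ = 0.657, θ*₍22₎ = 2.262.
Basic interval reflects these around x̄:
  lower = 2 × 2.027 − 2.262 = 1.792
  upper = 2 × 2.027 − 0.657 = 3.397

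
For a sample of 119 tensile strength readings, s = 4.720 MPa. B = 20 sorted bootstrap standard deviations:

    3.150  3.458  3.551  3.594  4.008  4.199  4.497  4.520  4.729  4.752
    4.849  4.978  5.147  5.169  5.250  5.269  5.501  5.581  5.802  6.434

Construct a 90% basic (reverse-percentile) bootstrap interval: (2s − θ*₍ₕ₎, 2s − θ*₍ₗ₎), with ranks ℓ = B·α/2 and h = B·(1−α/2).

(3.638, 6.290)

Percentile endpoints at ranks 1 and 19: θ*₍1₎ = 3.150, θ*₍19₎ = 5.802.
Basic interval reflects these around s:
  lower = 2 × 4.720 − 5.802 = 3.638
  upper = 2 × 4.720 − 3.150 = 6.290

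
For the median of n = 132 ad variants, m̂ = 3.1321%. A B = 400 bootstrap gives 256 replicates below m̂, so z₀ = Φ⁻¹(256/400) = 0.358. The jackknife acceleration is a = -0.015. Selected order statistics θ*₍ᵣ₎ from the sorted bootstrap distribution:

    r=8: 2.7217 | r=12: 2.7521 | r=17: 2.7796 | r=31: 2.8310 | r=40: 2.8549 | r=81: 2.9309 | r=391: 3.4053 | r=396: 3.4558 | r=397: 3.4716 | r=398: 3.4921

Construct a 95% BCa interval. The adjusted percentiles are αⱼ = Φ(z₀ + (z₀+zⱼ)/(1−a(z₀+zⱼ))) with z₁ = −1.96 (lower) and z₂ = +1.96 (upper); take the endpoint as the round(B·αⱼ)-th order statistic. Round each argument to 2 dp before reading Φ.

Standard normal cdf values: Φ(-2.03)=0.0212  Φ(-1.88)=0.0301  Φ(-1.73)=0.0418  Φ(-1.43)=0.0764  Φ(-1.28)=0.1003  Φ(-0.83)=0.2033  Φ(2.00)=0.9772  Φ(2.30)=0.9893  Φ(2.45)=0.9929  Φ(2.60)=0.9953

(2.8549, 3.4921)

Lower: z₀ + z₁ = 0.358 + (-1.960) = -1.602; 1 − a(z₀+z₁) = 1 − (-0.015)(-1.602) = 0.9760; argument = 0.358 + (-1.602)/0.9760 = -1.2834 → -1.28.
α₁ = Φ(-1.28) = 0.1003; rank = round(400 × 0.1003) = 40; θ*₍40₎ = 2.8549.
Upper: z₀ + z₂ = 2.318; 1 − a(z₀+z₂) = 1.0348; argument = 2.5981 → 2.60; α₂ = 0.9953; rank = 398; θ*₍398₎ = 3.4921.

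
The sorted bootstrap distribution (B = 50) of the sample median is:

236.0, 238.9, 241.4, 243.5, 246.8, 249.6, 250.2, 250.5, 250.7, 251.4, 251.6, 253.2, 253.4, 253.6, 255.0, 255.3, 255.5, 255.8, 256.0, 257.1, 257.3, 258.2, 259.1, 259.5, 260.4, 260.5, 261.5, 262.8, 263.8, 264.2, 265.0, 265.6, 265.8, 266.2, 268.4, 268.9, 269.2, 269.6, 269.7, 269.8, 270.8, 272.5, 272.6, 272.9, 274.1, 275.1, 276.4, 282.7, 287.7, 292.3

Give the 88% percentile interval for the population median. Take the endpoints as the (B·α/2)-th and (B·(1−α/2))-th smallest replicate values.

(241.4, 276.4)

α = 0.12; lower rank = 50 × 0.060 = 3; upper rank = 50 × 0.940 = 47.
The 3rd smallest replicate is 241.4; the 47th is 276.4.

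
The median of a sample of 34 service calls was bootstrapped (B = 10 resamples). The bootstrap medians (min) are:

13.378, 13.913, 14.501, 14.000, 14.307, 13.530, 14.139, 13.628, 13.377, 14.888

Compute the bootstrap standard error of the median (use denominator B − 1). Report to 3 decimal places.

SE* = 0.504

Bootstrap SE is the standard deviation of the 10 replicate medians.
Mean of replicates: (13.378 + 13.913 + 14.501 + 14.000 + 14.307 + 13.530 + 14.139 + 13.628 + 13.377 + 14.888) / 10 = 139.6610 / 10 = 13.9661
Sum of squared deviations: (−0.5881)² + (−0.0531)² + (+0.5349)² + (+0.0339)² + (+0.3409)² + (−0.4361)² + (+0.1729)² + (−0.3381)² + (−0.5891)² + (+0.9219)² = 2.2835
Variance = 2.2835 / 9 = 0.2537
SE* = √0.2537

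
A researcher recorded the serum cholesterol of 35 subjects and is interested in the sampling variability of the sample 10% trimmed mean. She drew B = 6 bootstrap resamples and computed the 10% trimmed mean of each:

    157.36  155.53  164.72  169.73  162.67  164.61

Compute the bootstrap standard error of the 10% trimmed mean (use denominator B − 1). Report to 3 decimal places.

SE* = 5.228

Bootstrap SE is the standard deviation of the 6 replicate 10% trimmed means.
Mean of replicates: (157.36 + 155.53 + 164.72 + 169.73 + 162.67 + 164.61) / 6 = 974.6200 / 6 = 162.4367
Sum of squared deviations: (−5.0767)² + (−6.9067)² + (+2.2833)² + (+7.2933)² + (+0.2333)² + (+2.1733)² = 136.6587
Variance = 136.6587 / 5 = 27.3317
SE* = √27.3317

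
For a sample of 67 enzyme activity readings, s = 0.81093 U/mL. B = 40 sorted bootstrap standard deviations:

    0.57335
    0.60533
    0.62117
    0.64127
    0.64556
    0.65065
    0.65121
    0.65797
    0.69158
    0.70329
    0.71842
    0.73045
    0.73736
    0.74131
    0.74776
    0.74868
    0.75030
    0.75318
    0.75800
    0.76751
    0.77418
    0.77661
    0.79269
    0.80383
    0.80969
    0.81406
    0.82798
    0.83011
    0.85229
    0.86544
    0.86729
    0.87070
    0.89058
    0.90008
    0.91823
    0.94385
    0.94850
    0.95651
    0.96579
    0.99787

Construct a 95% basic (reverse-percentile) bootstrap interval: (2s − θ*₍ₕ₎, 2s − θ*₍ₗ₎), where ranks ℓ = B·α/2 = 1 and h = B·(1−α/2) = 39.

Percentile endpoints at ranks 1 and 39: θ*₍1₎ = 0.57335, θ*₍39₎ = 0.96579.
Basic interval reflects these around s:
  lower = 2 × 0.81093 − 0.96579 = 0.65607
  upper = 2 × 0.81093 − 0.57335 = 1.04851

(0.65607, 1.04851)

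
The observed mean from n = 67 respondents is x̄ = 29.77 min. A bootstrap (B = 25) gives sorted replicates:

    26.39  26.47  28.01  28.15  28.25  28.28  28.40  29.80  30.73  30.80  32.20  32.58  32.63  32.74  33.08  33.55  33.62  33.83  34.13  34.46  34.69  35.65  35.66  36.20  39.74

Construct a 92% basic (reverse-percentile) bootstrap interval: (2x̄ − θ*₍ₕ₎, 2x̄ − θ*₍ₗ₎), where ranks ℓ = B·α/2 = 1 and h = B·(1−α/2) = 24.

(23.34, 33.15)

Percentile endpoints at ranks 1 and 24: θ*₍1₎ = 26.39, θ*₍24₎ = 36.20.
Basic interval reflects these around x̄:
  lower = 2 × 29.77 − 36.20 = 23.34
  upper = 2 × 29.77 − 26.39 = 33.15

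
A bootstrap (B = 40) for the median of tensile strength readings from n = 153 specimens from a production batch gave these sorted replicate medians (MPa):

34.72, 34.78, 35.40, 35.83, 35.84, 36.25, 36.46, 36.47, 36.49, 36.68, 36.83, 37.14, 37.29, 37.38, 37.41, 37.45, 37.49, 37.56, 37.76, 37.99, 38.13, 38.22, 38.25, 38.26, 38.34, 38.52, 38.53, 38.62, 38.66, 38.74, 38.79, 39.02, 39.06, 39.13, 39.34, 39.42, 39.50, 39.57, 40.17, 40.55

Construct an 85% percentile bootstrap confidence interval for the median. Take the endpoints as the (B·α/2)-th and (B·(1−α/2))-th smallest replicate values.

(35.40, 39.50)

α = 0.15; lower rank = 40 × 0.075 = 3; upper rank = 40 × 0.925 = 37.
The 3rd smallest replicate is 35.40; the 37th is 39.50.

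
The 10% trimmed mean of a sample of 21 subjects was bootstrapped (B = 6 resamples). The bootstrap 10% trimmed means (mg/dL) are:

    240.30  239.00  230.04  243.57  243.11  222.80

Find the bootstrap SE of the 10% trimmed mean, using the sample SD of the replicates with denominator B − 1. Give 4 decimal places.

SE* = 8.2920

Bootstrap SE is the standard deviation of the 6 replicate 10% trimmed means.
Mean of replicates: (240.30 + 239.00 + 230.04 + 243.57 + 243.11 + 222.80) / 6 = 1418.82000 / 6 = 236.47000
Sum of squared deviations: (+3.83000)² + (+2.53000)² + (−6.43000)² + (+7.10000)² + (+6.64000)² + (−13.67000)² = 343.78320
Variance = 343.78320 / 5 = 68.75664
SE* = √68.75664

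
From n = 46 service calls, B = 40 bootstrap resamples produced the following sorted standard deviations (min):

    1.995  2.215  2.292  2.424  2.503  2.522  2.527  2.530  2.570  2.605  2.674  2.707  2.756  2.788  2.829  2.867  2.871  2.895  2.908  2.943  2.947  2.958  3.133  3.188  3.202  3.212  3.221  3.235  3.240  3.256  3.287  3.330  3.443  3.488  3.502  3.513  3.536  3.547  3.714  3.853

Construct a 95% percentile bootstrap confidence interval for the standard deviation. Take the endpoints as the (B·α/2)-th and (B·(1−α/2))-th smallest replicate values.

α = 0.05; lower rank = 40 × 0.025 = 1; upper rank = 40 × 0.975 = 39.
The 1st smallest replicate is 1.995; the 39th is 3.714.

(1.995, 3.714)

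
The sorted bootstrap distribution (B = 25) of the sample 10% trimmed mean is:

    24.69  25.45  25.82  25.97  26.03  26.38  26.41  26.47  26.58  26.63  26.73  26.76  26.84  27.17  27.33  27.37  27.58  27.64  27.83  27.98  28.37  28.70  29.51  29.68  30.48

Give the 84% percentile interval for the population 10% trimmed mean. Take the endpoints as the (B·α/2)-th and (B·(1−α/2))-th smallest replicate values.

α = 0.16; lower rank = 25 × 0.080 = 2; upper rank = 25 × 0.920 = 23.
The 2nd smallest replicate is 25.45; the 23rd is 29.51.

(25.45, 29.51)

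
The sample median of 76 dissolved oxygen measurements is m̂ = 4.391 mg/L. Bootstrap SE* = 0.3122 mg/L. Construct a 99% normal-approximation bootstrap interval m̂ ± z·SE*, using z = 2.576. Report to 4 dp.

Margin = 2.576 × 0.3122 = 0.80423
Interval: 4.391 ± 0.80423

(3.5868, 5.1952)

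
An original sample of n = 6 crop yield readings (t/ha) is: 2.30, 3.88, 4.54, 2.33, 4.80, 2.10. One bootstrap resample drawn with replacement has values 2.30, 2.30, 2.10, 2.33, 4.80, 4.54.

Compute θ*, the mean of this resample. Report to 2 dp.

θ* = 3.06

Mean = (2.30 + 2.30 + 2.10 + 2.33 + 4.80 + 4.54) / 6 = 18.370 / 6 = 3.06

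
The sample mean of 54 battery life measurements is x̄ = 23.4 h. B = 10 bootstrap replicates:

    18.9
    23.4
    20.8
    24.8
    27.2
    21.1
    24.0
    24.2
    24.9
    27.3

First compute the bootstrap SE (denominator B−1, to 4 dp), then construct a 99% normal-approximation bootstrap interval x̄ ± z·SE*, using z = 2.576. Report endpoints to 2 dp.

(16.40, 30.40)

Mean of replicates = 23.6600; sum of squared deviations = 66.4840; SE* = √(66.4840/9) = 2.7179
Margin = 2.576 × 2.7179 = 7.001
Interval: 23.4 ± 7.001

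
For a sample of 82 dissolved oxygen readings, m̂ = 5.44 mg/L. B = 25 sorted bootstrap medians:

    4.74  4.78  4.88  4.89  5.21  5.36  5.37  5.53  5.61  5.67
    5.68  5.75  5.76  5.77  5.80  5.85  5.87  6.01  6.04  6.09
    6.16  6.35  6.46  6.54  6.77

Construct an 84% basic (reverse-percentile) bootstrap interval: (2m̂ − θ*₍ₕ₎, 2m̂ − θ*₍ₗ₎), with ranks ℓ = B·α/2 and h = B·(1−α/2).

(4.42, 6.10)

Percentile endpoints at ranks 2 and 23: θ*₍2₎ = 4.78, θ*₍23₎ = 6.46.
Basic interval reflects these around m̂:
  lower = 2 × 5.44 − 6.46 = 4.42
  upper = 2 × 5.44 − 4.78 = 6.10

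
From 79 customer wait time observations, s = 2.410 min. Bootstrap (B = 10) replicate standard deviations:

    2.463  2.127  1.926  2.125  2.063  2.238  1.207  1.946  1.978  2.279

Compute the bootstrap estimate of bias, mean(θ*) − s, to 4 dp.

mean(θ*) = (2.463 + 2.127 + 1.926 + 2.125 + 2.063 + 2.238 + 1.207 + 1.946 + 1.978 + 2.279) / 10 = 2.03520
bias = 2.03520 − 2.410

bias = −0.3748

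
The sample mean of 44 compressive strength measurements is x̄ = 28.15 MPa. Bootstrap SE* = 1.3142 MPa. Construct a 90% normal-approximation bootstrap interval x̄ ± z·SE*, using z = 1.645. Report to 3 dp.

Margin = 1.645 × 1.3142 = 2.1619
Interval: 28.15 ± 2.1619

(25.988, 30.312)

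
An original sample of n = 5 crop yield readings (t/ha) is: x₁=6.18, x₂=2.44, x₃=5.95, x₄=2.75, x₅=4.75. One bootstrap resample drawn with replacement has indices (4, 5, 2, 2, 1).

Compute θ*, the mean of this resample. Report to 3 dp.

θ* = 3.712

Resample values: 2.75, 4.75, 2.44, 2.44, 6.18.
Mean = (2.75 + 4.75 + 2.44 + 2.44 + 6.18) / 5 = 18.560 / 5 = 3.712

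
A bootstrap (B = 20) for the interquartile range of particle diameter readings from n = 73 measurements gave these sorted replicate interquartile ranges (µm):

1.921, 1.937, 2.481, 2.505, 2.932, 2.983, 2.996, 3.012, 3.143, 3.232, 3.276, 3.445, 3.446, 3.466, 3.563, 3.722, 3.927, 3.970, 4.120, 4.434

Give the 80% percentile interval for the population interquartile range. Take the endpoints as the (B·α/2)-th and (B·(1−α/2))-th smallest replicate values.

α = 0.20; lower rank = 20 × 0.100 = 2; upper rank = 20 × 0.900 = 18.
The 2nd smallest replicate is 1.937; the 18th is 3.970.

(1.937, 3.970)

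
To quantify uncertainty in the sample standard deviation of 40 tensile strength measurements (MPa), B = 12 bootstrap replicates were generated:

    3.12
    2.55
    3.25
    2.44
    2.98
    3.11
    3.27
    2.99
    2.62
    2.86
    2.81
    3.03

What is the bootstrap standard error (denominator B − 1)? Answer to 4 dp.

Bootstrap SE is the standard deviation of the 12 replicate standard deviations.
Mean of replicates: (3.12 + 2.55 + 3.25 + 2.44 + 2.98 + 3.11 + 3.27 + 2.99 + 2.62 + 2.86 + 2.81 + 3.03) / 12 = 35.03000 / 12 = 2.91917
Sum of squared deviations: (+0.20083)² + (−0.36917)² + (+0.33083)² + (−0.47917)² + (+0.06083)² + (+0.19083)² + (+0.35083)² + (+0.07083)² + (−0.29917)² + (−0.05917)² + (−0.10917)² + (+0.11083)² = 0.80109
Variance = 0.80109 / 11 = 0.07283
SE* = √0.07283

SE* = 0.2699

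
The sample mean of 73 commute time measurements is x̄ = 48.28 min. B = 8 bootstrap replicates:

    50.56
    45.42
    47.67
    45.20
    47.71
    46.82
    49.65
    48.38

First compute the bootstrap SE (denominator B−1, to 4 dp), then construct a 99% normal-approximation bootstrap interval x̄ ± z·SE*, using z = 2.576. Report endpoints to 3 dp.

(43.445, 53.115)

Mean of replicates = 47.6763; sum of squared deviations = 24.6638; SE* = √(24.6638/7) = 1.8771
Margin = 2.576 × 1.8771 = 4.8354
Interval: 48.28 ± 4.8354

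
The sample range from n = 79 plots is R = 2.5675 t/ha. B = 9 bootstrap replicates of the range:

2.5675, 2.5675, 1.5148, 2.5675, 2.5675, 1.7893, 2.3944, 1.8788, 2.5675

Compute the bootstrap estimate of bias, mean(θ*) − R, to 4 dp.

bias = −0.2992

mean(θ*) = (2.5675 + 2.5675 + 1.5148 + 2.5675 + 2.5675 + 1.7893 + 2.3944 + 1.8788 + 2.5675) / 9 = 2.26831
bias = 2.26831 − 2.5675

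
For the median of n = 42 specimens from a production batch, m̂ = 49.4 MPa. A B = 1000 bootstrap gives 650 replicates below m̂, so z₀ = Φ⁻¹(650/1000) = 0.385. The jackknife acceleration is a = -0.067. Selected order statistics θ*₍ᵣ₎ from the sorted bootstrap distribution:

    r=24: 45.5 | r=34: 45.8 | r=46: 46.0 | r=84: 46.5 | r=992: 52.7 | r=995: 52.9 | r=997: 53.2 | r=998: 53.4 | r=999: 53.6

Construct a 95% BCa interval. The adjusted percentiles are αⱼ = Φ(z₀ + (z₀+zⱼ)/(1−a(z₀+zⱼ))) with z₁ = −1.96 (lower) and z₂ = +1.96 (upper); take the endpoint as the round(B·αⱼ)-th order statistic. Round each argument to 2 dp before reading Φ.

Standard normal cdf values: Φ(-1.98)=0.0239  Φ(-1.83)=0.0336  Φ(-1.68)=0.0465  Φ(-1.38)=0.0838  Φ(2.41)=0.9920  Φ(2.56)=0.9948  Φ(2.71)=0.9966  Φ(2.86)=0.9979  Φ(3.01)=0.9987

Lower: z₀ + z₁ = 0.385 + (-1.960) = -1.575; 1 − a(z₀+z₁) = 1 − (-0.067)(-1.575) = 0.8945; argument = 0.385 + (-1.575)/0.8945 = -1.3758 → -1.38.
α₁ = Φ(-1.38) = 0.0838; rank = round(1000 × 0.0838) = 84; θ*₍84₎ = 46.5.
Upper: z₀ + z₂ = 2.345; 1 − a(z₀+z₂) = 1.1571; argument = 2.4116 → 2.41; α₂ = 0.9920; rank = 992; θ*₍992₎ = 52.7.

(46.5, 52.7)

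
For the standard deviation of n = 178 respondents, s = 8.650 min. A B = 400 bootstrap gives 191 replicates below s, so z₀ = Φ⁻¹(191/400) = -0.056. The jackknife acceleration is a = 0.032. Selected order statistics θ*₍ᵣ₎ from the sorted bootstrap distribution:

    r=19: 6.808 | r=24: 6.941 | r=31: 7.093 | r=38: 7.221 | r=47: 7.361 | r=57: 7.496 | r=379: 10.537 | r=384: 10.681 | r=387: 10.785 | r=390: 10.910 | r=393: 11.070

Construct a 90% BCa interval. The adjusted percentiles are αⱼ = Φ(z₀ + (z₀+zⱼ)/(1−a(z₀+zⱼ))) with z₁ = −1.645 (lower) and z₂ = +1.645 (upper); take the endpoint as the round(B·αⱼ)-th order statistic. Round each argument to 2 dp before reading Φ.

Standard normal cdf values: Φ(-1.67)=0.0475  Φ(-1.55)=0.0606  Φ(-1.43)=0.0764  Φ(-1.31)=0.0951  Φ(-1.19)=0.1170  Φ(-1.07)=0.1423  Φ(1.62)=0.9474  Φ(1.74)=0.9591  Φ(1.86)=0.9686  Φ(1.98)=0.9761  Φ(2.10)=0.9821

(6.808, 10.537)

Lower: z₀ + z₁ = -0.056 + (-1.645) = -1.701; 1 − a(z₀+z₁) = 1 − (0.032)(-1.701) = 1.0544; argument = -0.056 + (-1.701)/1.0544 = -1.6692 → -1.67.
α₁ = Φ(-1.67) = 0.0475; rank = round(400 × 0.0475) = 19; θ*₍19₎ = 6.808.
Upper: z₀ + z₂ = 1.589; 1 − a(z₀+z₂) = 0.9492; argument = 1.6181 → 1.62; α₂ = 0.9474; rank = 379; θ*₍379₎ = 10.537.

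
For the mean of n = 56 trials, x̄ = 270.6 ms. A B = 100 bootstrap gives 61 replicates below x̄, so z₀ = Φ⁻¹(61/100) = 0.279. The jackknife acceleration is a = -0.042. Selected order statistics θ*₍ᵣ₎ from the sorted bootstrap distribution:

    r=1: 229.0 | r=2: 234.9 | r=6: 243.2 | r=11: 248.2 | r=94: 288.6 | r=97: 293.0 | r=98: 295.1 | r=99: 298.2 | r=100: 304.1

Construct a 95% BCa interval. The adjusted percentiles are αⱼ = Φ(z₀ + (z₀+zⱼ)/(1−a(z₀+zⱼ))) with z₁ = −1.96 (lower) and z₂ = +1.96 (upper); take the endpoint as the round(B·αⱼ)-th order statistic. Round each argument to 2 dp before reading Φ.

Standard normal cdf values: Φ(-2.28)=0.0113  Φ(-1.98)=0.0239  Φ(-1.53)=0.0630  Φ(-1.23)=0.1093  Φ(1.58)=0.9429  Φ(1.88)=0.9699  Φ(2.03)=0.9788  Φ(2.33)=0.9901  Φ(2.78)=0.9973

(243.2, 298.2)

Lower: z₀ + z₁ = 0.279 + (-1.960) = -1.681; 1 − a(z₀+z₁) = 1 − (-0.042)(-1.681) = 0.9294; argument = 0.279 + (-1.681)/0.9294 = -1.5297 → -1.53.
α₁ = Φ(-1.53) = 0.0630; rank = round(100 × 0.0630) = 6; θ*₍6₎ = 243.2.
Upper: z₀ + z₂ = 2.239; 1 − a(z₀+z₂) = 1.0940; argument = 2.3255 → 2.33; α₂ = 0.9901; rank = 99; θ*₍99₎ = 298.2.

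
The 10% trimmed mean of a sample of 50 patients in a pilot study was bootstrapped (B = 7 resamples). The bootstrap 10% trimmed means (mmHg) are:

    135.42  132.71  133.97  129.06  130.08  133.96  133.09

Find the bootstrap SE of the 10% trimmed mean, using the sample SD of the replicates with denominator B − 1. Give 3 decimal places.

SE* = 2.266

Bootstrap SE is the standard deviation of the 7 replicate 10% trimmed means.
Mean of replicates: (135.42 + 132.71 + 133.97 + 129.06 + 130.08 + 133.96 + 133.09) / 7 = 928.2900 / 7 = 132.6129
Sum of squared deviations: (+2.8071)² + (+0.0971)² + (+1.3571)² + (−3.5529)² + (−2.5329)² + (+1.3471)² + (+0.4771)² = 30.8119
Variance = 30.8119 / 6 = 5.1353
SE* = √5.1353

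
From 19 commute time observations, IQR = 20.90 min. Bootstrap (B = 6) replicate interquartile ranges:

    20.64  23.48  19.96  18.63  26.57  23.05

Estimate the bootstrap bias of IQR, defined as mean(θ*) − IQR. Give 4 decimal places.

bias = +1.1550

mean(θ*) = (20.64 + 23.48 + 19.96 + 18.63 + 26.57 + 23.05) / 6 = 22.05500
bias = 22.05500 − 20.90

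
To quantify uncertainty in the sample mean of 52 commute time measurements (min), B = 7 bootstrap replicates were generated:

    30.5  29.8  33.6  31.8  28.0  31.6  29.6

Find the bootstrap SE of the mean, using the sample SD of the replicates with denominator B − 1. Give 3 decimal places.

Bootstrap SE is the standard deviation of the 7 replicate means.
Mean of replicates: (30.5 + 29.8 + 33.6 + 31.8 + 28.0 + 31.6 + 29.6) / 7 = 214.9000 / 7 = 30.7000
Sum of squared deviations: (−0.2000)² + (−0.9000)² + (+2.9000)² + (+1.1000)² + (−2.7000)² + (+0.9000)² + (−1.1000)² = 19.7800
Variance = 19.7800 / 6 = 3.2967
SE* = √3.2967

SE* = 1.816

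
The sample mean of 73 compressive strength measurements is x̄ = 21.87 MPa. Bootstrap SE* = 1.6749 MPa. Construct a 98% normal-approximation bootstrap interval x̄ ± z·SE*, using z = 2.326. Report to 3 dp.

(17.974, 25.766)

Margin = 2.326 × 1.6749 = 3.8958
Interval: 21.87 ± 3.8958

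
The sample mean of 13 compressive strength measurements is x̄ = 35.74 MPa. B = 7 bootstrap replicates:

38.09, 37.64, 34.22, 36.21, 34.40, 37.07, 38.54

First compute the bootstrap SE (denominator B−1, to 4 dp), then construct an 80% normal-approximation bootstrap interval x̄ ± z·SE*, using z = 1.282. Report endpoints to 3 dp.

Mean of replicates = 36.5957; sum of squared deviations = 17.9426; SE* = √(17.9426/6) = 1.7293
Margin = 1.282 × 1.7293 = 2.2170
Interval: 35.74 ± 2.2170

(33.523, 37.957)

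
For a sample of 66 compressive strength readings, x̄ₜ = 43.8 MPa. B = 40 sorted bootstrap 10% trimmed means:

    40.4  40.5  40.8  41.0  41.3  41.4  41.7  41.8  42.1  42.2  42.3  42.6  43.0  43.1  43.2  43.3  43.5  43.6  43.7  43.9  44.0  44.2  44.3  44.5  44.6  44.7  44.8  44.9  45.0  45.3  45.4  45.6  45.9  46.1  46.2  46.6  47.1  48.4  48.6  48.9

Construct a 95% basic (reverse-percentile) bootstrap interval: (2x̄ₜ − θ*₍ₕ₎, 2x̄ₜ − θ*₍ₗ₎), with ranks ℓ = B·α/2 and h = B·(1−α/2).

(39.0, 47.2)

Percentile endpoints at ranks 1 and 39: θ*₍1₎ = 40.4, θ*₍39₎ = 48.6.
Basic interval reflects these around x̄ₜ:
  lower = 2 × 43.8 − 48.6 = 39.0
  upper = 2 × 43.8 − 40.4 = 47.2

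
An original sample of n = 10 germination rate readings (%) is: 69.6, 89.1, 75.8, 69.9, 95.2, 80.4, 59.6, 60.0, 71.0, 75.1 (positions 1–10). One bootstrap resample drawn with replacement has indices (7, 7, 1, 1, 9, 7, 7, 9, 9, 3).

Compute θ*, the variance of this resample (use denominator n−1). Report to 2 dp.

θ* = 39.63

Resample values: 59.6, 59.6, 69.6, 69.6, 71.0, 59.6, 59.6, 71.0, 71.0, 75.8.
Mean = 66.6400; sum of squared deviations = 356.7040
s² = 356.7040 / 9 = 39.6338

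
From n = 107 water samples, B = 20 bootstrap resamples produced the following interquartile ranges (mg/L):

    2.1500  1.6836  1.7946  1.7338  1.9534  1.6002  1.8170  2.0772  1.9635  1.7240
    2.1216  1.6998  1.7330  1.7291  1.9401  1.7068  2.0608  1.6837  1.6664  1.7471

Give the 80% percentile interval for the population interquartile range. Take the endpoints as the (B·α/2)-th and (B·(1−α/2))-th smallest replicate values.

Sorted replicates: 1.6002, 1.6664, 1.6836, 1.6837, 1.6998, 1.7068, 1.7240, 1.7291, 1.7330, 1.7338, 1.7471, 1.7946, 1.8170, 1.9401, 1.9534, 1.9635, 2.0608, 2.0772, 2.1216, 2.1500
α = 0.20; lower rank = 20 × 0.100 = 2; upper rank = 20 × 0.900 = 18.
The 2nd smallest replicate is 1.6664; the 18th is 2.0772.

(1.6664, 2.0772)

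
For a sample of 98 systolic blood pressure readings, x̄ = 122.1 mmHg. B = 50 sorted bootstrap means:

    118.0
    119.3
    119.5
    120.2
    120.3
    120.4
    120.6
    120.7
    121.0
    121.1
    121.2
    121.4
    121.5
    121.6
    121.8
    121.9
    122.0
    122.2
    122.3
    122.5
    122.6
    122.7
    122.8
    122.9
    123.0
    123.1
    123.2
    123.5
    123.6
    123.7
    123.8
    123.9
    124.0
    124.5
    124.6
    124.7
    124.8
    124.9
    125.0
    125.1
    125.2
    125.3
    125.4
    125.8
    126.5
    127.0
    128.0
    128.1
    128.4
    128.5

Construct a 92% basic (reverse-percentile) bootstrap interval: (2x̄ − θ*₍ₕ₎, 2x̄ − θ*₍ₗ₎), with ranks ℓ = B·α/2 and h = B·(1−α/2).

(116.1, 124.9)

Percentile endpoints at ranks 2 and 48: θ*₍2₎ = 119.3, θ*₍48₎ = 128.1.
Basic interval reflects these around x̄:
  lower = 2 × 122.1 − 128.1 = 116.1
  upper = 2 × 122.1 − 119.3 = 124.9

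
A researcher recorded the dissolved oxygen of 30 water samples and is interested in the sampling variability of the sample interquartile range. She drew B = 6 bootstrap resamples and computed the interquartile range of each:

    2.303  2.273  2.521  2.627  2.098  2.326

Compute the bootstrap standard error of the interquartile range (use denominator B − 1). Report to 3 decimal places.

Bootstrap SE is the standard deviation of the 6 replicate interquartile ranges.
Mean of replicates: (2.303 + 2.273 + 2.521 + 2.627 + 2.098 + 2.326) / 6 = 14.1480 / 6 = 2.3580
Sum of squared deviations: (−0.0550)² + (−0.0850)² + (+0.1630)² + (+0.2690)² + (−0.2600)² + (−0.0320)² = 0.1778
Variance = 0.1778 / 5 = 0.0356
SE* = √0.0356

SE* = 0.189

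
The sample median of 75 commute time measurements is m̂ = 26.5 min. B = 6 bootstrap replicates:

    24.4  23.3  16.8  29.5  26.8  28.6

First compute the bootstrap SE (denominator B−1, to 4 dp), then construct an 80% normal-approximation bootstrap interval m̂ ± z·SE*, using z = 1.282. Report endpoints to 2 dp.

(20.57, 32.43)

Mean of replicates = 24.9000; sum of squared deviations = 106.8800; SE* = √(106.8800/5) = 4.6234
Margin = 1.282 × 4.6234 = 5.927
Interval: 26.5 ± 5.927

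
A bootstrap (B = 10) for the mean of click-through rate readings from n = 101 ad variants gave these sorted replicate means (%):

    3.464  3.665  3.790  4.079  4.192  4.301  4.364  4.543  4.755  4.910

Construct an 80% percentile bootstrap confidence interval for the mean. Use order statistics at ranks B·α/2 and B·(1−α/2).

α = 0.20; lower rank = 10 × 0.100 = 1; upper rank = 10 × 0.900 = 9.
The 1st smallest replicate is 3.464; the 9th is 4.755.

(3.464, 4.755)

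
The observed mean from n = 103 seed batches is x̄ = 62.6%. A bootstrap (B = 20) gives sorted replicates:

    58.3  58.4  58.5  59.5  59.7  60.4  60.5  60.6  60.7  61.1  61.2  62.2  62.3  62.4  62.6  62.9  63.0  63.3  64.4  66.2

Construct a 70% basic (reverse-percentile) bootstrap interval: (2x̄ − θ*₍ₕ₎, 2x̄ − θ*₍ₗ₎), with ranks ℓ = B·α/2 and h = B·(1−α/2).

(62.2, 66.7)

Percentile endpoints at ranks 3 and 17: θ*₍3₎ = 58.5, θ*₍17₎ = 63.0.
Basic interval reflects these around x̄:
  lower = 2 × 62.6 − 63.0 = 62.2
  upper = 2 × 62.6 − 58.5 = 66.7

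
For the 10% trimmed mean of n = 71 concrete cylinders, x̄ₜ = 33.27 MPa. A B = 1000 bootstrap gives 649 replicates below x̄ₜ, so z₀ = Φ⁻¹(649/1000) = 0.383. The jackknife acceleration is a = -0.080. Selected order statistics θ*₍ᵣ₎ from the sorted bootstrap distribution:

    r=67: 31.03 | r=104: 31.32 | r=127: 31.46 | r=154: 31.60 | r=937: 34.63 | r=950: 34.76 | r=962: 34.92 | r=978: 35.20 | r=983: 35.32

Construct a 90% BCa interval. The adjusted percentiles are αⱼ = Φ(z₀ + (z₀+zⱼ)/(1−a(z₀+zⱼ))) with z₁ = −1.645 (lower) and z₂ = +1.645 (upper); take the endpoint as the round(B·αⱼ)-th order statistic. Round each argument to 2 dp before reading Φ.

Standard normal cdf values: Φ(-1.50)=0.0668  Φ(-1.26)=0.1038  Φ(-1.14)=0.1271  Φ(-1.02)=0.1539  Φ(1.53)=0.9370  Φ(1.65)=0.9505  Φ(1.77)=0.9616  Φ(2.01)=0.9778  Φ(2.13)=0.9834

Lower: z₀ + z₁ = 0.383 + (-1.645) = -1.262; 1 − a(z₀+z₁) = 1 − (-0.080)(-1.262) = 0.8990; argument = 0.383 + (-1.262)/0.8990 = -1.0207 → -1.02.
α₁ = Φ(-1.02) = 0.1539; rank = round(1000 × 0.1539) = 154; θ*₍154₎ = 31.60.
Upper: z₀ + z₂ = 2.028; 1 − a(z₀+z₂) = 1.1622; argument = 2.1279 → 2.13; α₂ = 0.9834; rank = 983; θ*₍983₎ = 35.32.

(31.60, 35.32)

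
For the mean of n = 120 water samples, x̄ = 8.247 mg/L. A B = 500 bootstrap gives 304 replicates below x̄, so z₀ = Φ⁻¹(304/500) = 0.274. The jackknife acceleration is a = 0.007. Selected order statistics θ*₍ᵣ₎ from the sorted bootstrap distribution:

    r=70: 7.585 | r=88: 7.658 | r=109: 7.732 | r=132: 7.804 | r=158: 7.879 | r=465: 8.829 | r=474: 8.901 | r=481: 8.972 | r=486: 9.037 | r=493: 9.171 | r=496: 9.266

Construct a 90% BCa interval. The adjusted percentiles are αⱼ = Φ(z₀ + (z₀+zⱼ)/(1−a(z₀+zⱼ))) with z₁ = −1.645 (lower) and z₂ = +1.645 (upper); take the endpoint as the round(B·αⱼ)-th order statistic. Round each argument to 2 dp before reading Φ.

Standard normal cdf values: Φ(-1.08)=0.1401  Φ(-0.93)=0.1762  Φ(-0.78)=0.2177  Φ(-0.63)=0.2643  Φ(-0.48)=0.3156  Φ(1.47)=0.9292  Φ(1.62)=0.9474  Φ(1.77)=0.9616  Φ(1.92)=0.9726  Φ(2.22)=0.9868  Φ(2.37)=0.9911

Lower: z₀ + z₁ = 0.274 + (-1.645) = -1.371; 1 − a(z₀+z₁) = 1 − (0.007)(-1.371) = 1.0096; argument = 0.274 + (-1.371)/1.0096 = -1.0840 → -1.08.
α₁ = Φ(-1.08) = 0.1401; rank = round(500 × 0.1401) = 70; θ*₍70₎ = 7.585.
Upper: z₀ + z₂ = 1.919; 1 − a(z₀+z₂) = 0.9866; argument = 2.2191 → 2.22; α₂ = 0.9868; rank = 493; θ*₍493₎ = 9.171.

(7.585, 9.171)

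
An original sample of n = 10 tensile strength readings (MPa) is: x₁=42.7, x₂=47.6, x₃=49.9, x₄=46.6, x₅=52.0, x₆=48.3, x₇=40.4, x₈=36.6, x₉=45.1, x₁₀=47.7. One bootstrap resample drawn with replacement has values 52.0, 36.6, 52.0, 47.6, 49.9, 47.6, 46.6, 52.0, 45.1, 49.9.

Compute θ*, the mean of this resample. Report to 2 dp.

θ* = 47.93

Mean = (52.0 + 36.6 + 52.0 + 47.6 + 49.9 + 47.6 + 46.6 + 52.0 + 45.1 + 49.9) / 10 = 479.30 / 10 = 47.93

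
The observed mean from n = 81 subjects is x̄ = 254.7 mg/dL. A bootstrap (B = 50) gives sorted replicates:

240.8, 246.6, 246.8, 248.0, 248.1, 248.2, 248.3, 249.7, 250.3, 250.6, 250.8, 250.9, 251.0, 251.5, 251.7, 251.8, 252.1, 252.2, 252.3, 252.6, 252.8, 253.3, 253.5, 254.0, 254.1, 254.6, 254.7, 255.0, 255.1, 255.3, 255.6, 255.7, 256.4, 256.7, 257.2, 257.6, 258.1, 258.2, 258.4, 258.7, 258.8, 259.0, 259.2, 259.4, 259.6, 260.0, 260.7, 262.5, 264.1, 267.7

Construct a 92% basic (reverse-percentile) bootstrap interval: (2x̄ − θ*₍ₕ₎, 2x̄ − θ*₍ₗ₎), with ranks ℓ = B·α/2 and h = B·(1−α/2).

(246.9, 262.8)

Percentile endpoints at ranks 2 and 48: θ*₍2₎ = 246.6, θ*₍48₎ = 262.5.
Basic interval reflects these around x̄:
  lower = 2 × 254.7 − 262.5 = 246.9
  upper = 2 × 254.7 − 246.6 = 262.8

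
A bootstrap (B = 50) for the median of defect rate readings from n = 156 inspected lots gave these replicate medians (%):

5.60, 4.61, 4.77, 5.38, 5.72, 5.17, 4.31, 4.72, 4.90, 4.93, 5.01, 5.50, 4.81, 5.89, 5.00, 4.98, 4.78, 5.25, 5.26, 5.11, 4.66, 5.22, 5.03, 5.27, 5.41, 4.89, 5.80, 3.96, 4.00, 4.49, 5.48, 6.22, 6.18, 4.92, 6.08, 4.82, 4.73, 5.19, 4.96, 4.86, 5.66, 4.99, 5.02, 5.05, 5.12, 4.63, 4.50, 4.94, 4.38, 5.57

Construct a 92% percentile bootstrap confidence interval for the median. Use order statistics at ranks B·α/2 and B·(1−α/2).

Sorted replicates: 3.96, 4.00, 4.31, 4.38, 4.49, 4.50, 4.61, 4.63, 4.66, 4.72, 4.73, 4.77, 4.78, 4.81, 4.82, 4.86, 4.89, 4.90, 4.92, 4.93, 4.94, 4.96, 4.98, 4.99, 5.00, 5.01, 5.02, 5.03, 5.05, 5.11, 5.12, 5.17, 5.19, 5.22, 5.25, 5.26, 5.27, 5.38, 5.41, 5.48, 5.50, 5.57, 5.60, 5.66, 5.72, 5.80, 5.89, 6.08, 6.18, 6.22
α = 0.08; lower rank = 50 × 0.040 = 2; upper rank = 50 × 0.960 = 48.
The 2nd smallest replicate is 4.00; the 48th is 6.08.

(4.00, 6.08)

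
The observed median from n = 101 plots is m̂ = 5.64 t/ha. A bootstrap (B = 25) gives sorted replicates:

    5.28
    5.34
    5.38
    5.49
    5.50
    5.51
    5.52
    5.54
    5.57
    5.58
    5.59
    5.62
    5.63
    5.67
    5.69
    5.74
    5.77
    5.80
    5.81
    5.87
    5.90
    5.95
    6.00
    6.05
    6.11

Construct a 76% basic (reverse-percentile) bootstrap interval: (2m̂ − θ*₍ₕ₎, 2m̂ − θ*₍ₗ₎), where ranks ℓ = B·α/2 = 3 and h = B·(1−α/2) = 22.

(5.33, 5.90)

Percentile endpoints at ranks 3 and 22: θ*₍3₎ = 5.38, θ*₍22₎ = 5.95.
Basic interval reflects these around m̂:
  lower = 2 × 5.64 − 5.95 = 5.33
  upper = 2 × 5.64 − 5.38 = 5.90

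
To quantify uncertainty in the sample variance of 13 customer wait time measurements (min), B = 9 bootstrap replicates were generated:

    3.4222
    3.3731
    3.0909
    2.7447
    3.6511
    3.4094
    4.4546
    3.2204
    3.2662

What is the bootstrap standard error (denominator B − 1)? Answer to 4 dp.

SE* = 0.4679

Bootstrap SE is the standard deviation of the 9 replicate variances.
Mean of replicates: (3.4222 + 3.3731 + 3.0909 + 2.7447 + 3.6511 + 3.4094 + 4.4546 + 3.2204 + 3.2662) / 9 = 30.63260 / 9 = 3.40362
Sum of squared deviations: (+0.01858)² + (−0.03052)² + (−0.31272)² + (−0.65892)² + (+0.24748)² + (+0.00578)² + (+1.05098)² + (−0.18322)² + (−0.13742)² = 1.75154
Variance = 1.75154 / 8 = 0.21894
SE* = √0.21894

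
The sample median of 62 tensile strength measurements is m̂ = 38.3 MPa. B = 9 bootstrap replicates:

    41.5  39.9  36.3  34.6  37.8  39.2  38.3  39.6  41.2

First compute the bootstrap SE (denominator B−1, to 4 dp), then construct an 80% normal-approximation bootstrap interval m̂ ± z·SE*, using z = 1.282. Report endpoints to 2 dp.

Mean of replicates = 38.7111; sum of squared deviations = 40.1289; SE* = √(40.1289/8) = 2.2397
Margin = 1.282 × 2.2397 = 2.871
Interval: 38.3 ± 2.871

(35.43, 41.17)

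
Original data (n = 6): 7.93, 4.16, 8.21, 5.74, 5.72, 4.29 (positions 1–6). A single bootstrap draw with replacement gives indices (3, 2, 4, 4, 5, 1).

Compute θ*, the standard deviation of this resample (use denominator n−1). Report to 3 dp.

Resample values: 8.21, 4.16, 5.74, 5.74, 5.72, 7.93.
Mean = 6.2500; sum of squared deviations = 11.8332
s² = 11.8332 / 5 = 2.3666
s = √2.3666 = 1.538

θ* = 1.538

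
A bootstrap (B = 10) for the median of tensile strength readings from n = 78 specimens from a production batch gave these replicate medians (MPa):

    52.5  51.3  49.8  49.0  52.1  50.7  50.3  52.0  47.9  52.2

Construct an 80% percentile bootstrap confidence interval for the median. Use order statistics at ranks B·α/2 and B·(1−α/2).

Sorted replicates: 47.9, 49.0, 49.8, 50.3, 50.7, 51.3, 52.0, 52.1, 52.2, 52.5
α = 0.20; lower rank = 10 × 0.100 = 1; upper rank = 10 × 0.900 = 9.
The 1st smallest replicate is 47.9; the 9th is 52.2.

(47.9, 52.2)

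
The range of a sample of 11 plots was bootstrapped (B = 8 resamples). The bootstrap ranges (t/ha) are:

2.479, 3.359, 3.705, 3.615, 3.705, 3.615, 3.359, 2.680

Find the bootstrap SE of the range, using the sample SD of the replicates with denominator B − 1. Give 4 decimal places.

Bootstrap SE is the standard deviation of the 8 replicate ranges.
Mean of replicates: (2.479 + 3.359 + 3.705 + 3.615 + 3.705 + 3.615 + 3.359 + 2.680) / 8 = 26.51700 / 8 = 3.31462
Sum of squared deviations: (−0.83562)² + (+0.04438)² + (+0.39038)² + (+0.30038)² + (+0.39038)² + (+0.30038)² + (+0.04438)² + (−0.63462)² = 1.59019
Variance = 1.59019 / 7 = 0.22717
SE* = √0.22717

SE* = 0.4766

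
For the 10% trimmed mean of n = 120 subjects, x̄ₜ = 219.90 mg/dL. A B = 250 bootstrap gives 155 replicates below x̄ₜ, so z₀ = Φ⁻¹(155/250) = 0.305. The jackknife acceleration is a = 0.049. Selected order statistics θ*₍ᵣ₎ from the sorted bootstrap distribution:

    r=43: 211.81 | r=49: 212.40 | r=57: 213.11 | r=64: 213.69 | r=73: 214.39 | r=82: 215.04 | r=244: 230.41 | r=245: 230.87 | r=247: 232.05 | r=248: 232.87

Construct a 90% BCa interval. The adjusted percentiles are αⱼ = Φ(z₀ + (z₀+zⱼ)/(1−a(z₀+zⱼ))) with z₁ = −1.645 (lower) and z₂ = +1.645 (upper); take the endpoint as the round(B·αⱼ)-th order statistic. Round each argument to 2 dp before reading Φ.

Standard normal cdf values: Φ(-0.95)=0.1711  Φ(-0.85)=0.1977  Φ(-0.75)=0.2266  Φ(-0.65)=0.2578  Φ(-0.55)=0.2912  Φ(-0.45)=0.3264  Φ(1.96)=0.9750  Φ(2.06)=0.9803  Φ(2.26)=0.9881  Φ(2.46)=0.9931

(211.81, 232.87)

Lower: z₀ + z₁ = 0.305 + (-1.645) = -1.340; 1 − a(z₀+z₁) = 1 − (0.049)(-1.340) = 1.0657; argument = 0.305 + (-1.340)/1.0657 = -0.9524 → -0.95.
α₁ = Φ(-0.95) = 0.1711; rank = round(250 × 0.1711) = 43; θ*₍43₎ = 211.81.
Upper: z₀ + z₂ = 1.950; 1 − a(z₀+z₂) = 0.9044; argument = 2.4610 → 2.46; α₂ = 0.9931; rank = 248; θ*₍248₎ = 232.87.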